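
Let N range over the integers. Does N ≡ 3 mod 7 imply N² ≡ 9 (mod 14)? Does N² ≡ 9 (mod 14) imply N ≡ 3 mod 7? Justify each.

Forward direction. This fails: take N = 10. Then 10 ≡ 3 (mod 7), but 10² = 100 ≡ 2 (mod 14), not 9.

Converse. This fails: take N = 11. Then 11² = 121 ≡ 9 (mod 14), yet 11 ≡ 4 (mod 7), not 3.

Neither implication holds.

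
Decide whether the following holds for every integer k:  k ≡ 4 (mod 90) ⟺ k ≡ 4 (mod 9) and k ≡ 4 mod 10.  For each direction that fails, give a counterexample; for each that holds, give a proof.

Both implications hold.

[⇒] Suppose k ≡ 4 (mod 90); write k = 90j + 4. Since 9 ∣ 90, reducing mod 9 gives k ≡ 4 (mod 9); since 10 ∣ 90, reducing mod 10 gives k ≡ 4 (mod 10).

[⇐] Conversely, if k ≡ 4 (mod 9) and k ≡ 4 (mod 10), then by the Chinese remainder theorem k ≡ 4 (mod 90). This is exactly k ≡ 4 (mod 90).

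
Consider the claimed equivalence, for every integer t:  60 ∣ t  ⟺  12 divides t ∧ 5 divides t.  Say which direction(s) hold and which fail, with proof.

(→) If 60 ∣ t, write t = 60q. Since 60 = 5·12, t = 12·(5q), so 12 ∣ t; and since 60 = 12·5, t = 5·(12q), so 5 ∣ t.

(←) Suppose 12 ∣ t and 5 ∣ t. Any common multiple of 12 and 5 is a multiple of their lcm; here gcd(12, 5) = 1, so lcm(12, 5) = 12·5 = 60, so 60 ∣ t.

Both directions hold; the statement is true.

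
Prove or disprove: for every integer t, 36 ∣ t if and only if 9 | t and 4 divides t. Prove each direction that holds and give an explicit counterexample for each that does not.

Equivalent; both directions hold.

Converse. Suppose 9 ∣ t and 4 ∣ t. Any common multiple of 9 and 4 is a multiple of their lcm; here gcd(9, 4) = 1, so lcm(9, 4) = 9·4 = 36, so 36 ∣ t.

Forward direction. If 36 ∣ t, write t = 36q. Since 36 = 4·9, t = 9·(4q), so 9 ∣ t; and since 36 = 9·4, t = 4·(9q), so 4 ∣ t.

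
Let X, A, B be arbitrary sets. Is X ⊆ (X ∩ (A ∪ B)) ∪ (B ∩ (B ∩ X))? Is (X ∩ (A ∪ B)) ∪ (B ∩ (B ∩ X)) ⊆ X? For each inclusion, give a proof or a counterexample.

(⊆) fails; (⊇) holds.

(⊇) Let x ∈ (X ∩ (A ∪ B)) ∪ (B ∩ (B ∩ X)). Then either x ∈ X ∩ A and x ∉ B; or x ∈ X ∩ B and x ∉ A; or x ∈ X ∩ A ∩ B. In each case x ∈ X, so (X ∩ (A ∪ B)) ∪ (B ∩ (B ∩ X)) ⊆ X.

(⊆) This inclusion fails. Take X = {1}, A = ∅, B = ∅; then 1 ∈ X but 1 ∉ (X ∩ (A ∪ B)) ∪ (B ∩ (B ∩ X)).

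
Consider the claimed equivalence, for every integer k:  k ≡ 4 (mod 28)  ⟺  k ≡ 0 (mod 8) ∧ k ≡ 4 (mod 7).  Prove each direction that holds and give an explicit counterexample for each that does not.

(⟹) This fails: k = 4 gives 4 ≡ 4 (mod 28) but 4 ≡ 4 (mod 8), so the conjunction on the right does not hold.

(⟸) Conversely, if k ≡ 0 (mod 8) and k ≡ 4 (mod 7), then by the Chinese remainder theorem k ≡ 32 (mod 56). Since 32 ≡ 4 (mod 28) and 28 ∣ 56, we get k ≡ 4 (mod 28).

Not equivalent: only (⇐) holds.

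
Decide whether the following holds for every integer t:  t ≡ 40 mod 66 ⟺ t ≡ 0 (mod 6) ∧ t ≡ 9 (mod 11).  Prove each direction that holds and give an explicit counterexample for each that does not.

(⇒) fails and (⇐) fails.

[⇒] This fails: t = 40 gives 40 ≡ 40 (mod 66) but 40 ≡ 4 (mod 6), so the conjunction on the right does not hold.

[⇐] This fails: t = 42 satisfies both congruences on the right (42 ≡ 0 mod 6 and 42 ≡ 9 mod 11) yet 42 ≡ 42 (mod 66), not 40.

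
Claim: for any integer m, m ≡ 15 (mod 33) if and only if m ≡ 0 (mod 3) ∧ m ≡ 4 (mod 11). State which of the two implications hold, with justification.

[⇒] Suppose m ≡ 15 (mod 33); write m = 33j + 15. Since 3 ∣ 33, reducing mod 3 gives m ≡ 15 ≡ 0 (mod 3); since 11 ∣ 33, reducing mod 11 gives m ≡ 15 ≡ 4 (mod 11).

[⇐] Conversely, if m ≡ 0 (mod 3) and m ≡ 4 (mod 11), then by the Chinese remainder theorem m ≡ 15 (mod 33). This is exactly m ≡ 15 (mod 33).

Equivalent; both directions hold.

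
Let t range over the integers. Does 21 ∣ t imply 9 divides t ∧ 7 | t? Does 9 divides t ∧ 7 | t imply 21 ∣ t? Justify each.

(⇒) fails; (⇐) holds.

(⟹) This fails: take t = 21. Certainly 21 ∣ 21, but 9 ∤ 21.

(⟸) Suppose 9 ∣ t and 7 ∣ t. Any common multiple of 9 and 7 is a multiple of their lcm; here gcd(9, 7) = 1, so lcm(9, 7) = 9·7 = 63, so 63 ∣ t. Since 21 ∣ 63, it follows that 21 ∣ t.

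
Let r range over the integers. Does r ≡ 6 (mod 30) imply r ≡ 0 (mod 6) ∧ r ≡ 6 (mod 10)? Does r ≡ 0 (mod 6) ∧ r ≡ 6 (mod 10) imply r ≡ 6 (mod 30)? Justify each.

Both directions hold; the statement is true.

(⟹) Suppose r ≡ 6 (mod 30); write r = 30j + 6. Since 6 ∣ 30, reducing mod 6 gives r ≡ 6 ≡ 0 (mod 6); since 10 ∣ 30, reducing mod 10 gives r ≡ 6 (mod 10).

(⟸) Conversely, if r ≡ 0 (mod 6) and r ≡ 6 (mod 10), then by the Chinese remainder theorem r ≡ 6 (mod 30). This is exactly r ≡ 6 (mod 30).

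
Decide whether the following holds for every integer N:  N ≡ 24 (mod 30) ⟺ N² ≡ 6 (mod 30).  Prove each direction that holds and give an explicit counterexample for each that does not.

(⟸) This fails: take N = 6. Then 6² = 36 ≡ 6 (mod 30), yet 6 ≡ 6 (mod 30), not 24.

(⟹) Suppose N ≡ 24 (mod 30). Write N = 30j + 24. Then (30j + 24)² = 900j² + 1440j + 576 = 30(30j² + 48j + 19) + 6, so N² ≡ 6 (mod 30).

(⇒) holds; (⇐) fails.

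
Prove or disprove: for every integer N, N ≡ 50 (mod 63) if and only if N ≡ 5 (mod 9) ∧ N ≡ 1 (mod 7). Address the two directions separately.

[⇒] Suppose N ≡ 50 (mod 63); write N = 63j + 50. Since 9 ∣ 63, reducing mod 9 gives N ≡ 50 ≡ 5 (mod 9); since 7 ∣ 63, reducing mod 7 gives N ≡ 50 ≡ 1 (mod 7).

[⇐] Conversely, if N ≡ 5 (mod 9) and N ≡ 1 (mod 7), then by the Chinese remainder theorem N ≡ 50 (mod 63). This is exactly N ≡ 50 (mod 63).

The biconditional holds.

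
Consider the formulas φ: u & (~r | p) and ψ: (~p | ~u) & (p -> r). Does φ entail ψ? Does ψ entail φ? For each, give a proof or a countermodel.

(→) This fails. Under u = T, p = T, r = F, the left side is true but the right side is false.

(←) This fails. Under u = F, p = F, r = F, the left side is false but the right side is true.

Neither direction holds.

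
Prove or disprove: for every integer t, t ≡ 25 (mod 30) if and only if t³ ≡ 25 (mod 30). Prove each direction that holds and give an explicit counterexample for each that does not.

The biconditional holds.

(⟹) Suppose t ≡ 25 (mod 30). Write t = 30j + 25. Then (30j + 25)³ = 27000j³ + 67500j² + 56250j + 15625 = 30(900j³ + 2250j² + 1875j + 520) + 25, so t³ ≡ 25 (mod 30).

(⟸) Conversely, suppose t³ ≡ 25 (mod 30). The only residue r in {0, …, 29} with r³ ≡ 25 (mod 30) is r = 25, so t ≡ 25 (mod 30).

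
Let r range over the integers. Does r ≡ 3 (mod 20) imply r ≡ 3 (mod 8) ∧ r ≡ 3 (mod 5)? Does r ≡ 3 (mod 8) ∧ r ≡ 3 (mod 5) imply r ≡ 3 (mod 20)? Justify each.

(⟹) This fails: r = 23 gives 23 ≡ 3 (mod 20) but 23 ≡ 7 (mod 8), so the conjunction on the right does not hold.

(⟸) Conversely, if r ≡ 3 (mod 8) and r ≡ 3 (mod 5), then by the Chinese remainder theorem r ≡ 3 (mod 40). Since 3 ≡ 3 (mod 20) and 20 ∣ 40, we get r ≡ 3 (mod 20).

Only the reverse direction holds.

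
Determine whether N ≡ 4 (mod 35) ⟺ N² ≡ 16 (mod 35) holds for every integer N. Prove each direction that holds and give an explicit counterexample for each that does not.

(→) Suppose N ≡ 4 (mod 35). Write N = 35j + 4. Then (35j + 4)² = 1225j² + 280j + 16 = 35(35j² + 8j) + 16, so N² ≡ 16 (mod 35).

(←) This fails: take N = 11. Then 11² = 121 ≡ 16 (mod 35), yet 11 ≡ 11 (mod 35), not 4.

Only the forward direction holds.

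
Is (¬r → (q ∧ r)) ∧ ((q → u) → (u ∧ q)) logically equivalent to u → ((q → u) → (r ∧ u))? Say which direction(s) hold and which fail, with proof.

(→) Assume the antecedent. If u is true, the antecedent forces (u = T, r = T, q = T), and u → ((q → u) → (r ∧ u)) holds there. If u is false, u → ((q → u) → (r ∧ u)) reduces to true regardless of the other variables. Either way u → ((q → u) → (r ∧ u)) holds.

(←) This fails. Under u = F, r = F, q = F, the left side is false but the right side is true.

The forward direction holds; the converse fails.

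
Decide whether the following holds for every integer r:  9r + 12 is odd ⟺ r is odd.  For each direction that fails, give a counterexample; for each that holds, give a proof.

(⟸) Suppose r is odd; write r = 2j + 1. Then 9r + 12 = 9·(2j + 1) + 12 = 2·9j + 21, which is odd.

(⟹) Suppose 9r + 12 is odd. Since 9 is odd, 9r and r have the same parity, so 9r + 12 ≡ r + 12 (mod 2). As 12 is even, 9r + 12 is odd exactly when r is odd. Thus r is odd.

Both directions hold; the statement is true.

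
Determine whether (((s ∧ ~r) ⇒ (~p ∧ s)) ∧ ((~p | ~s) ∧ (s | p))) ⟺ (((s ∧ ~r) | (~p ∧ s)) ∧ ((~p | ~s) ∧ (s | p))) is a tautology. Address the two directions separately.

Not equivalent: only (⇐) holds.

(→) This fails. Under s = F, r = F, p = T, the left side is true but the right side is false.

(←) Assume the antecedent. If s is true, the antecedent forces (s = T, r = F, p = F) or (s = T, r = T, p = F), and the consequent holds there. If s is false, the antecedent cannot hold. Either way the consequent holds.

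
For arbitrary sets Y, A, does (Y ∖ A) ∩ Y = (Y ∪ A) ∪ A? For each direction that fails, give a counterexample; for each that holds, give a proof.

The sets are not equal: only the forward inclusion holds.

(⊆) Let x ∈ (Y ∖ A) ∩ Y. Then x ∈ Y and x ∉ A, from which x ∈ (Y ∪ A) ∪ A.

(⊇) This inclusion fails. Take Y = ∅, A = {1}; then 1 ∈ (Y ∪ A) ∪ A but 1 ∉ (Y ∖ A) ∩ Y.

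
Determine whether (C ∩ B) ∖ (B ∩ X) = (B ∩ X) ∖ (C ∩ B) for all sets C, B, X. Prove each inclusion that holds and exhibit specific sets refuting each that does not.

(⊆) fails and (⊇) fails.

(⊆) This inclusion fails. Take C = {1}, B = {1}, X = ∅; then 1 ∈ (C ∩ B) ∖ (B ∩ X) but 1 ∉ (B ∩ X) ∖ (C ∩ B).

(⊇) This inclusion fails. Take C = ∅, B = {1}, X = {1}; then 1 ∈ (B ∩ X) ∖ (C ∩ B) but 1 ∉ (C ∩ B) ∖ (B ∩ X).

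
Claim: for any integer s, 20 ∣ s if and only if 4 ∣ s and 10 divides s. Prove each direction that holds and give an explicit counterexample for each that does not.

(→) If 20 ∣ s, write s = 20q. Since 20 = 5·4, s = 4·(5q), so 4 ∣ s; and since 20 = 2·10, s = 10·(2q), so 10 ∣ s.

(←) Suppose 4 ∣ s and 10 ∣ s. Any common multiple of 4 and 10 is a multiple of their lcm; here lcm(4, 10) = 4·10/gcd(4, 10) = 40/2 = 20, so 20 ∣ s.

Both implications hold.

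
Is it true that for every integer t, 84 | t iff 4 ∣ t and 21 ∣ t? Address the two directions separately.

(⟹) If 84 ∣ t, write t = 84q. Since 84 = 21·4, t = 4·(21q), so 4 ∣ t; and since 84 = 4·21, t = 21·(4q), so 21 ∣ t.

(⟸) Suppose 4 ∣ t and 21 ∣ t. Any common multiple of 4 and 21 is a multiple of their lcm; here gcd(4, 21) = 1, so lcm(4, 21) = 4·21 = 84, so 84 ∣ t.

Equivalent; both directions hold.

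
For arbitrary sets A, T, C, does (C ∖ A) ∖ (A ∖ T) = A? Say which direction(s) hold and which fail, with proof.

Neither inclusion holds.

(⟹) This inclusion fails. Take A = ∅, T = ∅, C = {1}; then 1 ∈ (C ∖ A) ∖ (A ∖ T) but 1 ∉ A.

(⟸) This inclusion fails. Take A = {1}, T = ∅, C = ∅; then 1 ∈ A but 1 ∉ (C ∖ A) ∖ (A ∖ T).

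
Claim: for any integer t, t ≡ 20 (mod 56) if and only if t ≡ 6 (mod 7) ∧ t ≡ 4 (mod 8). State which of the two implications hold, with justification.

(⇐) If t ≡ 6 (mod 7) and t ≡ 4 (mod 8), then by the Chinese remainder theorem t ≡ 20 (mod 56). This is exactly t ≡ 20 (mod 56).

(⇒) Suppose t ≡ 20 (mod 56); write t = 56j + 20. Since 7 ∣ 56, reducing mod 7 gives t ≡ 20 ≡ 6 (mod 7); since 8 ∣ 56, reducing mod 8 gives t ≡ 20 ≡ 4 (mod 8).

Equivalent; both directions hold.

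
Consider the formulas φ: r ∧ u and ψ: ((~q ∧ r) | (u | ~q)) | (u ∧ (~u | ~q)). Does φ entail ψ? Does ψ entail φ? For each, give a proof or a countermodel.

Only the forward direction holds.

(⟹) Assume the antecedent. If r is true, the antecedent forces (r = T, u = T, q = F) or (r = T, u = T, q = T), and the consequent holds there. If r is false, the antecedent cannot hold. Either way the consequent holds.

(⟸) This fails. Under r = F, u = F, q = F, the left side is false but the right side is true.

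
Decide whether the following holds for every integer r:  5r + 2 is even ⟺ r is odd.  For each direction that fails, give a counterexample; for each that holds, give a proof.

Forward direction. This fails: r = 4 gives 5r + 2 = 22, which is even, but 4 is even, not odd.

Converse. This also fails: r = 7 is odd, but 5r + 2 = 37 is odd, not even.

Both directions fail.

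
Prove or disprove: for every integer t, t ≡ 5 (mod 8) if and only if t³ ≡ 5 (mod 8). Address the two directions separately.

(⇐) For the converse, argue contrapositively. If t ≢ 5 (mod 8), then t is congruent to one of 0, 1, 2, 3, 4, 6, 7 modulo 8, and these give t³ ≡ 0, 1, 0, 3, 0, 0, 7 respectively — never 5.

(⇒) Suppose t ≡ 5 (mod 8). Write t = 8j + 5. Then (8j + 5)³ = 512j³ + 960j² + 600j + 125 = 8(64j³ + 120j² + 75j + 15) + 5, so t³ ≡ 5 (mod 8).

The biconditional holds.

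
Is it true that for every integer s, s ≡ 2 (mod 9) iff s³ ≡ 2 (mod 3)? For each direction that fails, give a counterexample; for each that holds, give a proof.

[⇒] Suppose s ≡ 2 (mod 9). Then s³ ≡ 2³ = 8 (mod 9), and since 3 ∣ 9, also s³ ≡ 2 (mod 3).

[⇐] This fails: take s = 5. Then 5³ = 125 ≡ 2 (mod 3), yet 5 ≡ 5 (mod 9), not 2.

Only the forward implication holds.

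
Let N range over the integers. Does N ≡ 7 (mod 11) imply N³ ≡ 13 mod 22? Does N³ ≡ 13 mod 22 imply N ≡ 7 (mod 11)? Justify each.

(⟸) The residues r modulo 22 with r³ ≡ 13 (mod 22) are exactly {7}, and each is ≡ 7 (mod 11).

(⟹) This fails: take N = 18. Then 18 ≡ 7 (mod 11), but 18³ = 5832 ≡ 2 (mod 22), not 13.

The forward direction fails; the converse holds.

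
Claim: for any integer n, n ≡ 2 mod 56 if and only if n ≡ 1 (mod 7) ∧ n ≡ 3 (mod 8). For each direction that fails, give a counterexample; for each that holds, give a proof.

[⇒] This fails: n = 2 gives 2 ≡ 2 (mod 56) but 2 ≡ 2 (mod 7), so the conjunction on the right does not hold.

[⇐] This fails: n = 43 satisfies both congruences on the right (43 ≡ 1 mod 7 and 43 ≡ 3 mod 8) yet 43 ≡ 43 (mod 56), not 2.

Both directions fail.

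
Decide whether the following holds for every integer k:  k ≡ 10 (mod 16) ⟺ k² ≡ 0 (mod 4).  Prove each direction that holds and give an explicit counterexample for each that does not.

(⇒) Suppose k ≡ 10 (mod 16). Then k² ≡ 10² = 100 (mod 16), and since 4 ∣ 16, also k² ≡ 0 (mod 4).

(⇐) This fails: take k = 0. Then 0² = 0 ≡ 0 (mod 4), yet 0 ≡ 0 (mod 16), not 10.

(⇒) holds; (⇐) fails.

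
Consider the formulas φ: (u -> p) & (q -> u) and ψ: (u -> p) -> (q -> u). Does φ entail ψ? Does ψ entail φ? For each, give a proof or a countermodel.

Only the forward implication holds.

Forward direction. Assume the antecedent. If u is true, (u -> p) -> (q -> u) reduces to true regardless of the other variables. If u is false, the antecedent forces (u = F, p = F, q = F) or (u = F, p = T, q = F), and (u -> p) -> (q -> u) holds there. Either way (u -> p) -> (q -> u) holds.

Converse. This fails. Under u = T, p = F, q = F, the left side is false but the right side is true.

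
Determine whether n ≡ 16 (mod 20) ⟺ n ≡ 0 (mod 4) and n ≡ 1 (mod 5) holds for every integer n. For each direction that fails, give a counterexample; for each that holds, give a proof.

(→) Suppose n ≡ 16 (mod 20); write n = 20j + 16. Since 4 ∣ 20, reducing mod 4 gives n ≡ 16 ≡ 0 (mod 4); since 5 ∣ 20, reducing mod 5 gives n ≡ 16 ≡ 1 (mod 5).

(←) Conversely, if n ≡ 0 (mod 4) and n ≡ 1 (mod 5), then by the Chinese remainder theorem n ≡ 16 (mod 20). This is exactly n ≡ 16 (mod 20).

Both implications hold.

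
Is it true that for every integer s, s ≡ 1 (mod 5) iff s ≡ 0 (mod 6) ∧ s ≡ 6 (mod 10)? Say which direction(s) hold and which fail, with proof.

Only the reverse direction holds.

Forward direction. This fails: s = 1 gives 1 ≡ 1 (mod 5) but 1 ≡ 1 (mod 6), so the conjunction on the right does not hold.

Converse. If s ≡ 0 (mod 6) and s ≡ 6 (mod 10), then by the Chinese remainder theorem s ≡ 6 (mod 30). Since 6 ≡ 1 (mod 5) and 5 ∣ 30, we get s ≡ 1 (mod 5).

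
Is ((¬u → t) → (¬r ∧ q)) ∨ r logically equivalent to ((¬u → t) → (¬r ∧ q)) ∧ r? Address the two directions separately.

Converse. Assume the antecedent. If u is true, the antecedent cannot hold. If u is false, the antecedent forces (u = F, t = F, r = T, q = F) or (u = F, t = F, r = T, q = T), and ((¬u → t) → (¬r ∧ q)) ∨ r holds there. Either way ((¬u → t) → (¬r ∧ q)) ∨ r holds.

Forward direction. This fails. Under u = F, t = F, r = F, q = F, the left side is true but the right side is false.

Only the converse holds.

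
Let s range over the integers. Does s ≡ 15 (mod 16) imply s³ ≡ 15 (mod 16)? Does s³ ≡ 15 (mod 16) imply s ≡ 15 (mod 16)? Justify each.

Both implications hold.

(→) Suppose s ≡ 15 (mod 16). Write s = 16j + 15. Then (16j + 15)³ = 4096j³ + 11520j² + 10800j + 3375 = 16(256j³ + 720j² + 675j + 210) + 15, so s³ ≡ 15 (mod 16).

(←) Conversely, suppose s³ ≡ 15 (mod 16). The only residue r in {0, …, 15} with r³ ≡ 15 (mod 16) is r = 15, so s ≡ 15 (mod 16).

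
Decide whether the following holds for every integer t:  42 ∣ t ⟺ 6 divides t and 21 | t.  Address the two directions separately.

Both directions hold; the statement is true.

[⇒] If 42 ∣ t, write t = 42q. Since 42 = 7·6, t = 6·(7q), so 6 ∣ t; and since 42 = 2·21, t = 21·(2q), so 21 ∣ t.

[⇐] Suppose 6 ∣ t and 21 ∣ t. Any common multiple of 6 and 21 is a multiple of their lcm; here lcm(6, 21) = 6·21/gcd(6, 21) = 126/3 = 42, so 42 ∣ t.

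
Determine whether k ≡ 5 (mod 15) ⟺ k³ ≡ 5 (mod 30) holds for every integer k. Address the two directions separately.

(⇐) The residues r modulo 30 with r³ ≡ 5 (mod 30) are exactly {5}, and each is ≡ 5 (mod 15).

(⇒) This fails: take k = 20. Then 20 ≡ 5 (mod 15), but 20³ = 8000 ≡ 20 (mod 30), not 5.

Only the converse holds.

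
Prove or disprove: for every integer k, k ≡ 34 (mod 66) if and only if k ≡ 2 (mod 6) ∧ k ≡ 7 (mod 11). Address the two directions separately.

(⇒) This fails: k = 34 gives 34 ≡ 34 (mod 66) but 34 ≡ 4 (mod 6), so the conjunction on the right does not hold.

(⇐) This fails: k = 62 satisfies both congruences on the right (62 ≡ 2 mod 6 and 62 ≡ 7 mod 11) yet 62 ≡ 62 (mod 66), not 34.

Neither direction holds.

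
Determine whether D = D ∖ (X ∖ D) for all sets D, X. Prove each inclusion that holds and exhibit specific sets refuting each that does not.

(⟸) Let x ∈ D ∖ (X ∖ D). Then either x ∈ D and x ∉ X; or x ∈ D ∩ X. In each case x ∈ D, so D ∖ (X ∖ D) ⊆ D.

(⟹) Let x ∈ D. Then either x ∈ D and x ∉ X; or x ∈ D ∩ X. In each case x ∈ D ∖ (X ∖ D), so D ⊆ D ∖ (X ∖ D).

The two sets are equal.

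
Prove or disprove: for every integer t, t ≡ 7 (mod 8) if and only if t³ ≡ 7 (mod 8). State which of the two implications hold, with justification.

Equivalent; both directions hold.

(⇒) Suppose t ≡ 7 (mod 8). Write t = 8j + 7. Then (8j + 7)³ = 512j³ + 1344j² + 1176j + 343 = 8(64j³ + 168j² + 147j + 42) + 7, so t³ ≡ 7 (mod 8).

(⇐) For the converse, argue contrapositively. If t ≢ 7 (mod 8), then t is congruent to one of 0, 1, 2, 3, 4, 5, 6 modulo 8, and these give t³ ≡ 0, 1, 0, 3, 0, 5, 0 respectively — never 7.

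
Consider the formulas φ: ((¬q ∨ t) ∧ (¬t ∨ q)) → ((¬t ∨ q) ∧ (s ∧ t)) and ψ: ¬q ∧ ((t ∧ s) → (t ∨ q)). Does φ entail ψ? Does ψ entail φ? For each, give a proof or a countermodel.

(⇒) This fails. Under q = T, t = F, s = F, the left side is true but the right side is false.

(⇐) This fails. Under q = F, t = F, s = F, the left side is false but the right side is true.

Neither direction holds.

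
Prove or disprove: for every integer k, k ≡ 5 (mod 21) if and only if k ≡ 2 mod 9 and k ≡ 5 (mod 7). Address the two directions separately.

(⟸) If k ≡ 2 (mod 9) and k ≡ 5 (mod 7), then by the Chinese remainder theorem k ≡ 47 (mod 63). Since 47 ≡ 5 (mod 21) and 21 ∣ 63, we get k ≡ 5 (mod 21).

(⟹) This fails: k = 26 gives 26 ≡ 5 (mod 21) but 26 ≡ 8 (mod 9), so the conjunction on the right does not hold.

(⇒) fails; (⇐) holds.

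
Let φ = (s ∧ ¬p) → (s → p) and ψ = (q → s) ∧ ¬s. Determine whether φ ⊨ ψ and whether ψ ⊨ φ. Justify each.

(⇒) fails; (⇐) holds.

(⟸) Assume the antecedent. If s is true, the antecedent cannot hold. If s is false, (s ∧ ¬p) → (s → p) reduces to true regardless of the other variables. Either way (s ∧ ¬p) → (s → p) holds.

(⟹) This fails. Under s = T, p = T, q = F, the left side is true but the right side is false.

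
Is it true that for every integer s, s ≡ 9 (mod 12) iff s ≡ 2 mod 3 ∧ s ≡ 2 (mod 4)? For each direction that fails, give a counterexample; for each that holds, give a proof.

(⇒) This fails: s = 9 gives 9 ≡ 9 (mod 12) but 9 ≡ 0 (mod 3), so the conjunction on the right does not hold.

(⇐) This fails: s = 2 satisfies both congruences on the right (2 ≡ 2 mod 3 and 2 ≡ 2 mod 4) yet 2 ≡ 2 (mod 12), not 9.

Neither implication holds.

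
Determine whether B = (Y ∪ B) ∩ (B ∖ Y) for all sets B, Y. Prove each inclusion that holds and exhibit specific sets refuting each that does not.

Forward inclusion. This inclusion fails. Take B = {1}, Y = {1}; then 1 ∈ B but 1 ∉ (Y ∪ B) ∩ (B ∖ Y).

Reverse inclusion. Let x ∈ (Y ∪ B) ∩ (B ∖ Y). Then x ∈ B and x ∉ Y, from which x ∈ B.

The sets are not equal: only the reverse inclusion holds.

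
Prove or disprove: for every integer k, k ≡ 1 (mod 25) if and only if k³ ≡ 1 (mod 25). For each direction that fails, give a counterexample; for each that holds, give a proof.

Forward direction. Suppose k ≡ 1 (mod 25). Write k = 25j + 1. Then (25j + 1)³ = 15625j³ + 1875j² + 75j + 1 = 25(625j³ + 75j² + 3j) + 1, so k³ ≡ 1 (mod 25).

Converse. Suppose k³ ≡ 1 (mod 25). The only residue r in {0, …, 24} with r³ ≡ 1 (mod 25) is r = 1, so k ≡ 1 (mod 25).

The biconditional holds.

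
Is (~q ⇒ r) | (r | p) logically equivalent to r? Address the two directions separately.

The forward direction fails; the converse holds.

Forward direction. This fails. Under r = F, p = T, q = F, the left side is true but the right side is false.

Converse. Assume the antecedent. If r is true, (~q ⇒ r) | (r | p) reduces to true regardless of the other variables. If r is false, the antecedent cannot hold. Either way (~q ⇒ r) | (r | p) holds.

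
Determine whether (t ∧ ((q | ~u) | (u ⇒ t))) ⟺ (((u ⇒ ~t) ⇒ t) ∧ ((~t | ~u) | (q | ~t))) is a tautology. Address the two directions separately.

The forward direction fails; the converse holds.

(→) This fails. Under q = F, t = T, u = T, the left side is true but the right side is false.

(←) Assume the antecedent. If q is true, the antecedent forces (q = T, t = T, u = F) or (q = T, t = T, u = T), and t ∧ ((q | ~u) | (u ⇒ t)) holds there. If q is false, the antecedent forces (q = F, t = T, u = F), and t ∧ ((q | ~u) | (u ⇒ t)) holds there. Either way t ∧ ((q | ~u) | (u ⇒ t)) holds.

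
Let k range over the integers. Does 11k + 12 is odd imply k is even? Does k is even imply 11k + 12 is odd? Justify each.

Neither implication holds.

[⇒] This fails: k = 7 gives 11k + 12 = 89, which is odd, but 7 is odd, not even.

[⇐] This also fails: k = 6 is even, but 11k + 12 = 78 is even, not odd.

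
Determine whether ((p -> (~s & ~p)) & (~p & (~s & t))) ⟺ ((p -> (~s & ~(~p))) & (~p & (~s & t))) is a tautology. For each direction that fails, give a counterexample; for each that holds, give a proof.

(⟹) Assume the antecedent. If p is true, the antecedent cannot hold. If p is false, the antecedent forces (p = F, t = T, s = F), and the consequent holds there. Either way the consequent holds.

(⟸) Assume the antecedent. If p is true, the antecedent cannot hold. If p is false, the antecedent forces (p = F, t = T, s = F), and the consequent holds there. Either way the consequent holds.

Both directions hold; the statement is true.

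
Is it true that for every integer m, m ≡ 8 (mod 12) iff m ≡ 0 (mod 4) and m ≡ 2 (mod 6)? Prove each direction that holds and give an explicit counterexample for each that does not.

(→) Suppose m ≡ 8 (mod 12); write m = 12j + 8. Since 4 ∣ 12, reducing mod 4 gives m ≡ 8 ≡ 0 (mod 4); since 6 ∣ 12, reducing mod 6 gives m ≡ 8 ≡ 2 (mod 6).

(←) Conversely, if m ≡ 0 (mod 4) and m ≡ 2 (mod 6), then by the Chinese remainder theorem m ≡ 8 (mod 12). This is exactly m ≡ 8 (mod 12).

The biconditional holds.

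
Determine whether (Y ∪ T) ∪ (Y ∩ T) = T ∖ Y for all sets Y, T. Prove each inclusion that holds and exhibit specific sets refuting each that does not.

The sets are not equal: only the reverse inclusion holds.

(⟸) Let x ∈ T ∖ Y. Then x ∈ T and x ∉ Y, from which x ∈ (Y ∪ T) ∪ (Y ∩ T).

(⟹) This inclusion fails. Take Y = {1}, T = ∅; then 1 ∈ (Y ∪ T) ∪ (Y ∩ T) but 1 ∉ T ∖ Y.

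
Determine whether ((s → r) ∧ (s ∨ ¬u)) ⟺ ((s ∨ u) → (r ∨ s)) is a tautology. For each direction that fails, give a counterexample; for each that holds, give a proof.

Not equivalent: only (⇒) holds.

[⇒] Assume the antecedent. If s is true, (s ∨ u) → (r ∨ s) reduces to true regardless of the other variables. If s is false, the antecedent forces (s = F, r = F, u = F) or (s = F, r = T, u = F), and (s ∨ u) → (r ∨ s) holds there. Either way (s ∨ u) → (r ∨ s) holds.

[⇐] This fails. Under s = T, r = F, u = F, the left side is false but the right side is true.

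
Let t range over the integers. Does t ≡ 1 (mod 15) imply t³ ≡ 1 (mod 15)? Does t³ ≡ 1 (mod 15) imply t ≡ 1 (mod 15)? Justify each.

Forward direction. Suppose t ≡ 1 (mod 15). Write t = 15j + 1. Then (15j + 1)³ = 3375j³ + 675j² + 45j + 1 = 15(225j³ + 45j² + 3j) + 1, so t³ ≡ 1 (mod 15).

Converse. Suppose t³ ≡ 1 (mod 15). The only residue r in {0, …, 14} with r³ ≡ 1 (mod 15) is r = 1, so t ≡ 1 (mod 15).

Both directions hold; the statement is true.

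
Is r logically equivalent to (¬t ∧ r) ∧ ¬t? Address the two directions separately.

(⟸) Assume the antecedent. If t is true, the antecedent cannot hold. If t is false, the antecedent forces (t = F, r = T), and r holds there. Either way r holds.

(⟹) This fails. Under t = T, r = T, the left side is true but the right side is false.

(⇒) fails; (⇐) holds.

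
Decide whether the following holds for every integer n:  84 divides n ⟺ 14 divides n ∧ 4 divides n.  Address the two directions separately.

(⇒) holds; (⇐) fails.

[⇒] If 84 ∣ n, write n = 84q. Since 84 = 6·14, n = 14·(6q), so 14 ∣ n; and since 84 = 21·4, n = 4·(21q), so 4 ∣ n.

[⇐] This fails: take n = 28. Both 14 ∣ 28 and 4 ∣ 28, yet 28 is not a multiple of 84 (since 28 = 0·84 + 28), so 84 ∤ 28.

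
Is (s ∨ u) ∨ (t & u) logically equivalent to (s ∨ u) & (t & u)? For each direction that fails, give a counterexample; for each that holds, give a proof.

[⇒] This fails. Under t = F, s = T, u = F, the left side is true but the right side is false.

[⇐] Assume the antecedent. If t is true, the antecedent forces (t = T, s = F, u = T) or (t = T, s = T, u = T), and (s ∨ u) ∨ (t & u) holds there. If t is false, the antecedent cannot hold. Either way (s ∨ u) ∨ (t & u) holds.

Only the reverse direction holds.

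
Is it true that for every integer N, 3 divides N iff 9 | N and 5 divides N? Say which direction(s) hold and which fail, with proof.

Only the reverse direction holds.

[⇐] Suppose 9 ∣ N and 5 ∣ N. Any common multiple of 9 and 5 is a multiple of their lcm; here gcd(9, 5) = 1, so lcm(9, 5) = 9·5 = 45, so 45 ∣ N. Since 3 ∣ 45, it follows that 3 ∣ N.

[⇒] This fails: take N = 3. Certainly 3 ∣ 3, but 9 ∤ 3.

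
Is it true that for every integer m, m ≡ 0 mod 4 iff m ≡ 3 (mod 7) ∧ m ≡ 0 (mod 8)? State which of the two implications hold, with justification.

(→) This fails: m = 0 gives 0 ≡ 0 (mod 4) but 0 ≡ 0 (mod 7), so the conjunction on the right does not hold.

(←) Conversely, if m ≡ 3 (mod 7) and m ≡ 0 (mod 8), then by the Chinese remainder theorem m ≡ 24 (mod 56). Since 24 ≡ 0 (mod 4) and 4 ∣ 56, we get m ≡ 0 (mod 4).

Only the reverse direction holds.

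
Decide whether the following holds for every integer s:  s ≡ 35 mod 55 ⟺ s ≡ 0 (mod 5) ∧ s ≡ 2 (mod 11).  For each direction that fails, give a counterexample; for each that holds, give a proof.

(←) If s ≡ 0 (mod 5) and s ≡ 2 (mod 11), then by the Chinese remainder theorem s ≡ 35 (mod 55). This is exactly s ≡ 35 (mod 55).

(→) Suppose s ≡ 35 (mod 55); write s = 55j + 35. Since 5 ∣ 55, reducing mod 5 gives s ≡ 35 ≡ 0 (mod 5); since 11 ∣ 55, reducing mod 11 gives s ≡ 35 ≡ 2 (mod 11).

The biconditional holds.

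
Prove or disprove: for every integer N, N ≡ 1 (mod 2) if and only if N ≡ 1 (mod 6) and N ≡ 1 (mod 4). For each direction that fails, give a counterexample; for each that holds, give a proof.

[⇒] This fails: N = 3 gives 3 ≡ 1 (mod 2) but 3 ≡ 3 (mod 6), so the conjunction on the right does not hold.

[⇐] Conversely, if N ≡ 1 (mod 6) and N ≡ 1 (mod 4), then by the Chinese remainder theorem N ≡ 1 (mod 12). Since 1 ≡ 1 (mod 2) and 2 ∣ 12, we get N ≡ 1 (mod 2).

(⇒) fails; (⇐) holds.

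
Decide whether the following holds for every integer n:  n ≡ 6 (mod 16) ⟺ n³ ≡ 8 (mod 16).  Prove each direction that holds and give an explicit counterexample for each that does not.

(⇒) holds; (⇐) fails.

(⇐) This fails: take n = 2. Then 2³ = 8 ≡ 8 (mod 16), yet 2 ≡ 2 (mod 16), not 6.

(⇒) Suppose n ≡ 6 (mod 16). Write n = 16j + 6. Then (16j + 6)³ = 4096j³ + 4608j² + 1728j + 216 = 16(256j³ + 288j² + 108j + 13) + 8, so n³ ≡ 8 (mod 16).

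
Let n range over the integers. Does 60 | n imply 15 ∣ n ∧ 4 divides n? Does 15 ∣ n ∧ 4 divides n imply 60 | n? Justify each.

Both implications hold.

[⇐] Suppose 15 ∣ n and 4 ∣ n. Any common multiple of 15 and 4 is a multiple of their lcm; here gcd(15, 4) = 1, so lcm(15, 4) = 15·4 = 60, so 60 ∣ n.

[⇒] If 60 ∣ n, write n = 60q. Since 60 = 4·15, n = 15·(4q), so 15 ∣ n; and since 60 = 15·4, n = 4·(15q), so 4 ∣ n.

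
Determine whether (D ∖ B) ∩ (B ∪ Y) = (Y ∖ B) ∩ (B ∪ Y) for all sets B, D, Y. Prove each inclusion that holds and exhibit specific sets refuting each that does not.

(⊆) holds; (⊇) fails.

(⟹) Let x ∈ (D ∖ B) ∩ (B ∪ Y). Then x ∈ D ∩ Y and x ∉ B, from which x ∈ (Y ∖ B) ∩ (B ∪ Y).

(⟸) This inclusion fails. Take B = ∅, D = ∅, Y = {1}; then 1 ∈ (Y ∖ B) ∩ (B ∪ Y) but 1 ∉ (D ∖ B) ∩ (B ∪ Y).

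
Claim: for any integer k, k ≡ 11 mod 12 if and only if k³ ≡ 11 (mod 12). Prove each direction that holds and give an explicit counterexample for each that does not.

(⟹) Suppose k ≡ 11 mod 12. Write k = 12j + 11. Then (12j + 11)³ = 1728j³ + 4752j² + 4356j + 1331 = 12(144j³ + 396j² + 363j + 110) + 11, so k³ ≡ 11 (mod 12).

(⟸) For the converse, argue contrapositively. If k ≢ 11 (mod 12), then k is congruent to one of 0, 1, 2, 3, 4, 5, 6, 7, 8, 9, 10 modulo 12, and these give k³ ≡ 0, 1, 8, 3, 4, 5, 0, 7, 8, 9, 4 respectively — never 11.

Both directions hold.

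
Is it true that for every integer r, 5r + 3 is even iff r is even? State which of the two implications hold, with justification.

Neither direction holds.

(⟹) This fails: r = 7 gives 5r + 3 = 38, which is even, but 7 is odd, not even.

(⟸) This also fails: r = 6 is even, but 5r + 3 = 33 is odd, not even.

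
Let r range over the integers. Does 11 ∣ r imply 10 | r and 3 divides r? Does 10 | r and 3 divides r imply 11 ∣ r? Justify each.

(→) This fails: take r = 11. Certainly 11 ∣ 11, but 10 ∤ 11.

(←) This fails: take r = 30. Both 10 ∣ 30 and 3 ∣ 30, yet 30 is not a multiple of 11 (since 30 = 2·11 + 8), so 11 ∤ 30.

Both directions fail.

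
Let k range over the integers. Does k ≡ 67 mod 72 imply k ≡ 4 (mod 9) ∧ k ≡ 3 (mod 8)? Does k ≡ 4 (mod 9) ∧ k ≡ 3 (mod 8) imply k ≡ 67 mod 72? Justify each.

Both implications hold.

(→) Suppose k ≡ 67 (mod 72); write k = 72j + 67. Since 9 ∣ 72, reducing mod 9 gives k ≡ 67 ≡ 4 (mod 9); since 8 ∣ 72, reducing mod 8 gives k ≡ 67 ≡ 3 (mod 8).

(←) Conversely, if k ≡ 4 (mod 9) and k ≡ 3 (mod 8), then by the Chinese remainder theorem k ≡ 67 (mod 72). This is exactly k ≡ 67 (mod 72).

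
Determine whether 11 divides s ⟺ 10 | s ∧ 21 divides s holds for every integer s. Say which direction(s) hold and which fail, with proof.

(⇒) fails and (⇐) fails.

Forward direction. This fails: take s = 11. Certainly 11 ∣ 11, but 10 ∤ 11.

Converse. This fails: take s = 210. Both 10 ∣ 210 and 21 ∣ 210, yet 210 is not a multiple of 11 (since 210 = 19·11 + 1), so 11 ∤ 210.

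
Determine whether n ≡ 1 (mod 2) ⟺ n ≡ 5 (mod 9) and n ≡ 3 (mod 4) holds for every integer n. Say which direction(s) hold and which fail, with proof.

(→) This fails: n = 1 gives 1 ≡ 1 (mod 2) but 1 ≡ 1 (mod 9), so the conjunction on the right does not hold.

(←) Conversely, if n ≡ 5 (mod 9) and n ≡ 3 (mod 4), then by the Chinese remainder theorem n ≡ 23 (mod 36). Since 23 ≡ 1 (mod 2) and 2 ∣ 36, we get n ≡ 1 (mod 2).

(⇒) fails; (⇐) holds.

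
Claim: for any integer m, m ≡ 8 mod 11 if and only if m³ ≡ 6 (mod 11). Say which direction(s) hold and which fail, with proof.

The biconditional holds.

(→) Suppose m ≡ 8 mod 11. Write m = 11j + 8. Then (11j + 8)³ = 1331j³ + 2904j² + 2112j + 512 = 11(121j³ + 264j² + 192j + 46) + 6, so m³ ≡ 6 (mod 11).

(←) For the converse, argue contrapositively. If m ≢ 8 (mod 11), then m is congruent to one of 0, 1, 2, 3, 4, 5, 6, 7, 9, 10 modulo 11, and these give m³ ≡ 0, 1, 8, 5, 9, 4, 7, 2, 3, 10 respectively — never 6.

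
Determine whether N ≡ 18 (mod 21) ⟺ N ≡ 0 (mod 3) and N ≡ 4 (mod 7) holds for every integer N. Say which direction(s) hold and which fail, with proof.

Equivalent; both directions hold.

(→) Suppose N ≡ 18 (mod 21); write N = 21j + 18. Since 3 ∣ 21, reducing mod 3 gives N ≡ 18 ≡ 0 (mod 3); since 7 ∣ 21, reducing mod 7 gives N ≡ 18 ≡ 4 (mod 7).

(←) Conversely, if N ≡ 0 (mod 3) and N ≡ 4 (mod 7), then by the Chinese remainder theorem N ≡ 18 (mod 21). This is exactly N ≡ 18 (mod 21).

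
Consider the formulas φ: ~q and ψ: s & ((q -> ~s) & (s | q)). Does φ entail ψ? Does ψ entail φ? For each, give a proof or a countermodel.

Only the reverse direction holds.

(→) This fails. Under q = F, s = F, the left side is true but the right side is false.

(←) Assume the antecedent. If q is true, the antecedent cannot hold. If q is false, ~q reduces to true regardless of the other variables. Either way ~q holds.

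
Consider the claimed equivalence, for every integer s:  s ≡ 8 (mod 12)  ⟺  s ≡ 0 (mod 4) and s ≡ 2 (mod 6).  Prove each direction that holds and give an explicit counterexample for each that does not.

Both directions hold.

(→) Suppose s ≡ 8 (mod 12); write s = 12j + 8. Since 4 ∣ 12, reducing mod 4 gives s ≡ 8 ≡ 0 (mod 4); since 6 ∣ 12, reducing mod 6 gives s ≡ 8 ≡ 2 (mod 6).

(←) Conversely, if s ≡ 0 (mod 4) and s ≡ 2 (mod 6), then by the Chinese remainder theorem s ≡ 8 (mod 12). This is exactly s ≡ 8 (mod 12).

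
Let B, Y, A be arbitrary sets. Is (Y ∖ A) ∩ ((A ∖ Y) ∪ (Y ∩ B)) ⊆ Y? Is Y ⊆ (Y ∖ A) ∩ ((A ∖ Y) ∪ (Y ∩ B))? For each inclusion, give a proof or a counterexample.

(⟹) Let x ∈ (Y ∖ A) ∩ ((A ∖ Y) ∪ (Y ∩ B)). Then x ∈ B ∩ Y and x ∉ A, from which x ∈ Y.

(⟸) This inclusion fails. Take B = ∅, Y = {1}, A = ∅; then 1 ∈ Y but 1 ∉ (Y ∖ A) ∩ ((A ∖ Y) ∪ (Y ∩ B)).

(⊆) holds; (⊇) fails.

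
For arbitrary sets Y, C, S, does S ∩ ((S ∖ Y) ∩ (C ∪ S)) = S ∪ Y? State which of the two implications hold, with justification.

(⊆) Let x ∈ S ∩ ((S ∖ Y) ∩ (C ∪ S)). Then either x ∈ S and x ∉ Y, C; or x ∈ C ∩ S and x ∉ Y. In each case x ∈ S ∪ Y, so S ∩ ((S ∖ Y) ∩ (C ∪ S)) ⊆ S ∪ Y.

(⊇) This inclusion fails. Take Y = {1}, C = ∅, S = ∅; then 1 ∈ S ∪ Y but 1 ∉ S ∩ ((S ∖ Y) ∩ (C ∪ S)).

(⊆) holds; (⊇) fails.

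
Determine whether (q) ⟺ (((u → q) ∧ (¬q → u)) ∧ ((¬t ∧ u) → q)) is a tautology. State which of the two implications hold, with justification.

Both directions hold; the statement is true.

(⇒) Assume the antecedent. If u is true, the antecedent forces (u = T, t = F, q = T) or (u = T, t = T, q = T), and the consequent holds there. If u is false, the antecedent forces (u = F, t = F, q = T) or (u = F, t = T, q = T), and the consequent holds there. Either way the consequent holds.

(⇐) Assume the antecedent. If u is true, the antecedent forces (u = T, t = F, q = T) or (u = T, t = T, q = T), and q holds there. If u is false, the antecedent forces (u = F, t = F, q = T) or (u = F, t = T, q = T), and q holds there. Either way q holds.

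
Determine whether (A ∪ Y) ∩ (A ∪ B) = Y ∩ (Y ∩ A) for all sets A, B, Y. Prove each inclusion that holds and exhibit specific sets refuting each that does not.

(⊆) fails; (⊇) holds.

(⟹) This inclusion fails. Take A = {1}, B = ∅, Y = ∅; then 1 ∈ (A ∪ Y) ∩ (A ∪ B) but 1 ∉ Y ∩ (Y ∩ A).

(⟸) Let x ∈ Y ∩ (Y ∩ A). Then either x ∈ A ∩ Y and x ∉ B; or x ∈ A ∩ B ∩ Y. In each case x ∈ (A ∪ Y) ∩ (A ∪ B), so Y ∩ (Y ∩ A) ⊆ (A ∪ Y) ∩ (A ∪ B).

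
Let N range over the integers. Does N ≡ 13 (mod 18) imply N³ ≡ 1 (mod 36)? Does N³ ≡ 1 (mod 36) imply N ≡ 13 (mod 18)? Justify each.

(⇒) This fails: take N = 31. Then 31 ≡ 13 (mod 18), but 31³ = 29791 ≡ 19 (mod 36), not 1.

(⇐) This fails: take N = 1. Then 1³ = 1 ≡ 1 (mod 36), yet 1 ≡ 1 (mod 18), not 13.

Neither implication holds.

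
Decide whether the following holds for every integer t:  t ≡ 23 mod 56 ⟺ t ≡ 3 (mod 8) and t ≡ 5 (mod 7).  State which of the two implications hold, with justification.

Neither implication holds.

Forward direction. This fails: t = 23 gives 23 ≡ 23 (mod 56) but 23 ≡ 7 (mod 8), so the conjunction on the right does not hold.

Converse. This fails: t = 19 satisfies both congruences on the right (19 ≡ 3 mod 8 and 19 ≡ 5 mod 7) yet 19 ≡ 19 (mod 56), not 23.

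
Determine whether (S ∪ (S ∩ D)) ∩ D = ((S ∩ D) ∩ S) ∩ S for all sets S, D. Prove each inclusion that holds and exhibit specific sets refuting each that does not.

(⊇) Let x ∈ ((S ∩ D) ∩ S) ∩ S. Then x ∈ S ∩ D, from which x ∈ (S ∪ (S ∩ D)) ∩ D.

(⊆) Let x ∈ (S ∪ (S ∩ D)) ∩ D. Then x ∈ S ∩ D, from which x ∈ ((S ∩ D) ∩ S) ∩ S.

The two sets are equal.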